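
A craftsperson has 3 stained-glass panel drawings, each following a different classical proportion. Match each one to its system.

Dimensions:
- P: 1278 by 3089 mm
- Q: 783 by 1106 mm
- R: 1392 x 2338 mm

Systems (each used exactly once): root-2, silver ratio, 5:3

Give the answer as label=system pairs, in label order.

P=silver ratio, Q=root-2, R=5:3

Ratios: P ≈ 2.417; Q ≈ 1.413; R ≈ 1.680.
Targets: root-2 ≈ 1.414; silver ratio ≈ 2.414; 5:3 ≈ 1.667.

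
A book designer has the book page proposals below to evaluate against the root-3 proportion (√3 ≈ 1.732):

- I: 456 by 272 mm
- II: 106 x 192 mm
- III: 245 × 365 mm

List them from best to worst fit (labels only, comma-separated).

I, II, III

I: 456/272 ≈ 1.676 → |1.676 − 1.732| = 0.056
II: 192/106 ≈ 1.811 → |1.811 − 1.732| = 0.079
III: 365/245 ≈ 1.490 → |1.490 − 1.732| = 0.242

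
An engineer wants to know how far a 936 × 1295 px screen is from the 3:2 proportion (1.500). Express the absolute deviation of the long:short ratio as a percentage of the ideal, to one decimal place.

Ratio = 1295 / 936 ≈ 1.3835.
Ideal 3:2 = 1.5000. |1.3835 − 1.5000| / 1.5000 ≈ 7.77% → 7.8%.

7.8%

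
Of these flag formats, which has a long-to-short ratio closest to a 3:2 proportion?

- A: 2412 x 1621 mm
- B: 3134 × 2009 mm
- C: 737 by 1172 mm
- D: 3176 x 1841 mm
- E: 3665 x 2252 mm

A

Ratios (long/short): A ≈ 1.488; B ≈ 1.560; C ≈ 1.590; D ≈ 1.725; E ≈ 1.627.
3:2 ≈ 1.500; option A is nearest (Δ 0.012).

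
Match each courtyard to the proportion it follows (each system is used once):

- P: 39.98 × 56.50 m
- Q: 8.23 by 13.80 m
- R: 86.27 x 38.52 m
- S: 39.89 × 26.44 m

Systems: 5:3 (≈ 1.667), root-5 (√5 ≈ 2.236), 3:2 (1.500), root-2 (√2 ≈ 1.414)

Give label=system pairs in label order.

P=root-2, Q=5:3, R=root-5, S=3:2

Ratios: P ≈ 1.413; Q ≈ 1.677; R ≈ 2.240; S ≈ 1.509.
Targets: 5:3 ≈ 1.667; root-5 ≈ 2.236; 3:2 ≈ 1.500; root-2 ≈ 1.414.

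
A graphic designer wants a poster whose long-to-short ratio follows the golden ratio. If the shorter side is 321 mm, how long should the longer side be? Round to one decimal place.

golden ratio ≈ 1.61803.
Longer side = 321 × 1.61803 ≈ 519.388 → 519.4 mm.

519.4 mm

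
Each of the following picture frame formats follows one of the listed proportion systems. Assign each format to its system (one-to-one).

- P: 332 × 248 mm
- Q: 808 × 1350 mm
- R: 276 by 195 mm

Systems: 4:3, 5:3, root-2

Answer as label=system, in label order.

P = 332/248 ≈ 1.339 → 4:3 (1.333)
Q = 1350/808 ≈ 1.671 → 5:3 (1.667)
R = 276/195 ≈ 1.415 → root-2 (1.414)

P=4:3, Q=5:3, R=root-2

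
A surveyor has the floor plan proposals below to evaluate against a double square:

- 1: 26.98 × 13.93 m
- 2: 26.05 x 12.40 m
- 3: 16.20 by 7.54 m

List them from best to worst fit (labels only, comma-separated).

1: 26.98/13.93 ≈ 1.937 → |1.937 − 2.000| = 0.063
2: 26.05/12.40 ≈ 2.101 → |2.101 − 2.000| = 0.101
3: 16.20/7.54 ≈ 2.149 → |2.149 − 2.000| = 0.149

1, 2, 3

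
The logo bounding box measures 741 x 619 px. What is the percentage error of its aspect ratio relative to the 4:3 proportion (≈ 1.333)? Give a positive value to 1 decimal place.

10.2%

Ratio = 741 / 619 ≈ 1.1971.
Ideal 4:3 ≈ 1.3333. |1.1971 − 1.3333| / 1.3333 ≈ 10.22% → 10.2%.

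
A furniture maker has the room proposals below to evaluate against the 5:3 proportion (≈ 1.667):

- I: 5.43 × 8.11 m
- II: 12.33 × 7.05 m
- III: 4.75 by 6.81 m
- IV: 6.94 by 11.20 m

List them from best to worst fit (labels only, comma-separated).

IV, II, I, III

I: 8.11/5.43 ≈ 1.494 → |1.494 − 1.667| = 0.173
II: 12.33/7.05 ≈ 1.749 → |1.749 − 1.667| = 0.082
III: 6.81/4.75 ≈ 1.434 → |1.434 − 1.667| = 0.233
IV: 11.20/6.94 ≈ 1.614 → |1.614 − 1.667| = 0.053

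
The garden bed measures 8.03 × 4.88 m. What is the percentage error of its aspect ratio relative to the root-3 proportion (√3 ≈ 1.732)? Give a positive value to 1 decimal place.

Ratio = 8.03 / 4.88 ≈ 1.6455.
Ideal root-3 ≈ 1.7321. |1.6455 − 1.7321| / 1.7321 ≈ 5.00% → 5.0%.

5.0%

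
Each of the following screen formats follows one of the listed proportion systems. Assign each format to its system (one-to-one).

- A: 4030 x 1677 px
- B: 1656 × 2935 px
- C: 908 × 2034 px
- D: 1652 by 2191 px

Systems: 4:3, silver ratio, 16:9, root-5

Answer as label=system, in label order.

Ratios: A ≈ 2.403; B ≈ 1.772; C ≈ 2.240; D ≈ 1.326.
Targets: 4:3 ≈ 1.333; silver ratio ≈ 2.414; 16:9 ≈ 1.778; root-5 ≈ 2.236.

A=silver ratio, B=16:9, C=root-5, D=4:3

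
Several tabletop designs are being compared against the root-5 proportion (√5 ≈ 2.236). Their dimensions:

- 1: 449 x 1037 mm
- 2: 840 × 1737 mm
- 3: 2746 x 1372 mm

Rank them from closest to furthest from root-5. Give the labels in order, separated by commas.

1: 1037/449 ≈ 2.310 → |2.310 − 2.236| = 0.074
2: 1737/840 ≈ 2.068 → |2.068 − 2.236| = 0.168
3: 2746/1372 ≈ 2.001 → |2.001 − 2.236| = 0.235

1, 2, 3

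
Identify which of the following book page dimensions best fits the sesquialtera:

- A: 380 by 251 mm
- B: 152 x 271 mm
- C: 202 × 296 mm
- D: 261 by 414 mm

A

Target 3:2 ≈ 1.500.
A: 1.514 (Δ0.014)  B: 1.783 (Δ0.283)  C: 1.465 (Δ0.035)  D: 1.586 (Δ0.086)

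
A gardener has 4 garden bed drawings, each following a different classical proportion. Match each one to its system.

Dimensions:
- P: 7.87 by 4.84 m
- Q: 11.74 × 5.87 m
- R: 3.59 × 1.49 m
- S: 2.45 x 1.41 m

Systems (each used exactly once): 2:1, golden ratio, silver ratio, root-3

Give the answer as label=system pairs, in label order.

P=golden ratio, Q=2:1, R=silver ratio, S=root-3

P = 7.87/4.84 ≈ 1.626 → golden ratio (1.618)
Q = 11.74/5.87 ≈ 2.000 → 2:1 (2.000)
R = 3.59/1.49 ≈ 2.409 → silver ratio (2.414)
S = 2.45/1.41 ≈ 1.738 → root-3 (1.732)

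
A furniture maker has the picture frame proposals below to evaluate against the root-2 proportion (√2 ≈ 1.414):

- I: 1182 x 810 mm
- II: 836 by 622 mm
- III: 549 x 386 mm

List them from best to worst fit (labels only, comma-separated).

I: 1182/810 ≈ 1.459 → |1.459 − 1.414| = 0.045
II: 836/622 ≈ 1.344 → |1.344 − 1.414| = 0.070
III: 549/386 ≈ 1.422 → |1.422 − 1.414| = 0.008

III, I, II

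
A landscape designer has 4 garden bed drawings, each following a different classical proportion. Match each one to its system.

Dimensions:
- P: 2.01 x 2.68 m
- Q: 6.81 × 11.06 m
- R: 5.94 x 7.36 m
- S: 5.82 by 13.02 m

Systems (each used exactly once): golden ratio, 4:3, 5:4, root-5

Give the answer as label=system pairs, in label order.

P=4:3, Q=golden ratio, R=5:4, S=root-5

P = 2.68/2.01 ≈ 1.333 → 4:3 (1.333)
Q = 11.06/6.81 ≈ 1.624 → golden ratio (1.618)
R = 7.36/5.94 ≈ 1.239 → 5:4 (1.250)
S = 13.02/5.82 ≈ 2.237 → root-5 (2.236)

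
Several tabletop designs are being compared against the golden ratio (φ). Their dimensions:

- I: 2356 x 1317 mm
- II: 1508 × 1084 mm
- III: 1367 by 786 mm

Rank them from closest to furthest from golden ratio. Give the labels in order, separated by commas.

I: 2356/1317 ≈ 1.789 → |1.789 − 1.618| = 0.171
II: 1508/1084 ≈ 1.391 → |1.391 − 1.618| = 0.227
III: 1367/786 ≈ 1.739 → |1.739 − 1.618| = 0.121

III, I, II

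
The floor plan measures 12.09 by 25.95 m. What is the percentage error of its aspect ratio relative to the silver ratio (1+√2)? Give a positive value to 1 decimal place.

11.1%

Ratio = 25.95 / 12.09 ≈ 2.1464.
Ideal silver ratio ≈ 2.4142. |2.1464 − 2.4142| / 2.4142 ≈ 11.09% → 11.1%.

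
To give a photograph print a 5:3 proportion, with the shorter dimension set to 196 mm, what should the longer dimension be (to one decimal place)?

326.7 mm

5:3 ≈ 1.66667.
Longer side = 196 × 1.66667 ≈ 326.667 → 326.7 mm.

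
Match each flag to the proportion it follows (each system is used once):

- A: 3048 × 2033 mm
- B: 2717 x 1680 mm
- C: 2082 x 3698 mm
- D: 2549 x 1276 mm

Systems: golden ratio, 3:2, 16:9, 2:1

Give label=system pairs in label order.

A = 3048/2033 ≈ 1.499 → 3:2 (1.500)
B = 2717/1680 ≈ 1.617 → golden ratio (1.618)
C = 3698/2082 ≈ 1.776 → 16:9 (1.778)
D = 2549/1276 ≈ 1.998 → 2:1 (2.000)

A=3:2, B=golden ratio, C=16:9, D=2:1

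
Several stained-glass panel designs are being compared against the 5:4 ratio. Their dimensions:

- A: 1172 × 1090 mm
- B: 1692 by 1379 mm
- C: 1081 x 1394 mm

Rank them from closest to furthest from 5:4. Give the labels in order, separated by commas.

Ratios: A = 1172 / 1090 ≈ 1.075; B = 1692 / 1379 ≈ 1.227; C = 1394 / 1081 ≈ 1.290.
|Δ from 1.250|: A 0.175; B 0.023; C 0.040.

B, C, A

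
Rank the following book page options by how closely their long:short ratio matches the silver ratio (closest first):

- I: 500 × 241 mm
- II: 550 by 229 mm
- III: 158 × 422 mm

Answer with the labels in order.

II, III, I

I: 500/241 ≈ 2.075 → |2.075 − 2.414| = 0.339
II: 550/229 ≈ 2.402 → |2.402 − 2.414| = 0.012
III: 422/158 ≈ 2.671 → |2.671 − 2.414| = 0.257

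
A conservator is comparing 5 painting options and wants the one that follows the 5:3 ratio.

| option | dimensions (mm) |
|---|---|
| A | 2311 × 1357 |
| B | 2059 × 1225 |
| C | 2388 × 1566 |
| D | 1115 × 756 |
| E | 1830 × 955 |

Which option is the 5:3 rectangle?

Target 5:3 ≈ 1.667.
A: 1.703 (Δ0.036)  B: 1.681 (Δ0.014)  C: 1.525 (Δ0.142)  D: 1.475 (Δ0.192)  E: 1.916 (Δ0.249)

B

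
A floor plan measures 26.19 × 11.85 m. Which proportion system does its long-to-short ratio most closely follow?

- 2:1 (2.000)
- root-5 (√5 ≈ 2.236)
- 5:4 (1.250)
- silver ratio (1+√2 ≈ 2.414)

root-5

Ratio = 26.19 / 11.85 ≈ 2.210.
Distances: 2:1 2.000 (Δ 0.210); root-5 2.236 (Δ 0.026); 5:4 1.250 (Δ 0.960); silver ratio 2.414 (Δ 0.204).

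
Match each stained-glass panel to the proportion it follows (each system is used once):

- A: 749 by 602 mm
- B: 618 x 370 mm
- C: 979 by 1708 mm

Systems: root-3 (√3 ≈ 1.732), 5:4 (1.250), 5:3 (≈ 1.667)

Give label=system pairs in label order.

A=5:4, B=5:3, C=root-3

Ratios: A ≈ 1.244; B ≈ 1.670; C ≈ 1.745.
Targets: root-3 ≈ 1.732; 5:4 ≈ 1.250; 5:3 ≈ 1.667.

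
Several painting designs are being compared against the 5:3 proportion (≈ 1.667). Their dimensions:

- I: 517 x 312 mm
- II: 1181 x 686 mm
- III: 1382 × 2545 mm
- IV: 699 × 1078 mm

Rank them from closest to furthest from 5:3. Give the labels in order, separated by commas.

I: 517/312 ≈ 1.657 → |1.657 − 1.667| = 0.010
II: 1181/686 ≈ 1.722 → |1.722 − 1.667| = 0.055
III: 2545/1382 ≈ 1.842 → |1.842 − 1.667| = 0.175
IV: 1078/699 ≈ 1.542 → |1.542 − 1.667| = 0.125

I, II, IV, III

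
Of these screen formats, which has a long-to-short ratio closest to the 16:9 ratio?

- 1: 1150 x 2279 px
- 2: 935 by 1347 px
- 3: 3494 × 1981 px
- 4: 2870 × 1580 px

3

Ratios (long/short): 1 ≈ 1.982; 2 ≈ 1.441; 3 ≈ 1.764; 4 ≈ 1.816.
16:9 ≈ 1.778; option 3 is nearest (Δ 0.014).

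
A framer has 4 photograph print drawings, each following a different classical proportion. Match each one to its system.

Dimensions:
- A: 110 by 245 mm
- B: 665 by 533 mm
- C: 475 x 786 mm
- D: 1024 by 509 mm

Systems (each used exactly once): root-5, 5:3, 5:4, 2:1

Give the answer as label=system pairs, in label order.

Ratios: A ≈ 2.227; B ≈ 1.248; C ≈ 1.655; D ≈ 2.012.
Targets: root-5 ≈ 2.236; 5:3 ≈ 1.667; 5:4 ≈ 1.250; 2:1 ≈ 2.000.

A=root-5, B=5:4, C=5:3, D=2:1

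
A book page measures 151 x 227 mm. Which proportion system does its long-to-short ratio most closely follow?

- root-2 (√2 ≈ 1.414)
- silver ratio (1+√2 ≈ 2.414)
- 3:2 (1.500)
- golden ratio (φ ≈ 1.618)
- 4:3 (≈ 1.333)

3:2

227/151 ≈ 1.503. Nearest candidates are 3:2 (1.500, off by 0.003) and root-2 (1.414, off by 0.089).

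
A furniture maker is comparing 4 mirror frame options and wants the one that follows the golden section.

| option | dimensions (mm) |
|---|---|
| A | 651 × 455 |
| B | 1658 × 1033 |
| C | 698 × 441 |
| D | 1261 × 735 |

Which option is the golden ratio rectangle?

B

Target golden ratio ≈ 1.618.
A: 1.431 (Δ0.187)  B: 1.605 (Δ0.013)  C: 1.583 (Δ0.035)  D: 1.716 (Δ0.098)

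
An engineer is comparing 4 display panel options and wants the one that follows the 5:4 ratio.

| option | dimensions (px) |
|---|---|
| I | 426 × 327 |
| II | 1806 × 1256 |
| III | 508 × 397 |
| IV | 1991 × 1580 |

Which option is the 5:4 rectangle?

IV

Target 5:4 ≈ 1.250.
I: 1.303 (Δ0.053)  II: 1.438 (Δ0.188)  III: 1.280 (Δ0.030)  IV: 1.260 (Δ0.010)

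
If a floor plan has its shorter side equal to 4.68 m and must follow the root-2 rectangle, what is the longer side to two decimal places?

root-2 ≈ 1.41421.
Longer side = 4.68 × 1.41421 ≈ 6.6185 → 6.62 m.

6.62 m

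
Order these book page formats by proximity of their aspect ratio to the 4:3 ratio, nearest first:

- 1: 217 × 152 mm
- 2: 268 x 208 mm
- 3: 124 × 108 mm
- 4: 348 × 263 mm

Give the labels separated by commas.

4, 2, 1, 3

1: 217/152 ≈ 1.428 → |1.428 − 1.333| = 0.095
2: 268/208 ≈ 1.288 → |1.288 − 1.333| = 0.045
3: 124/108 ≈ 1.148 → |1.148 − 1.333| = 0.185
4: 348/263 ≈ 1.323 → |1.323 − 1.333| = 0.010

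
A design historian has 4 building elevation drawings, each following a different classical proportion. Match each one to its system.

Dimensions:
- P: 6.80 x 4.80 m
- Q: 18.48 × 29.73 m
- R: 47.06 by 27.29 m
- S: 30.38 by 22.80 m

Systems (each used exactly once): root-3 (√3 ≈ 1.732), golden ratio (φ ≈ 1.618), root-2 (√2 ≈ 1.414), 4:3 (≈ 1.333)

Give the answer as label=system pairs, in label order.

P = 6.80/4.80 ≈ 1.417 → root-2 (1.414)
Q = 29.73/18.48 ≈ 1.609 → golden ratio (1.618)
R = 47.06/27.29 ≈ 1.724 → root-3 (1.732)
S = 30.38/22.80 ≈ 1.332 → 4:3 (1.333)

P=root-2, Q=golden ratio, R=root-3, S=4:3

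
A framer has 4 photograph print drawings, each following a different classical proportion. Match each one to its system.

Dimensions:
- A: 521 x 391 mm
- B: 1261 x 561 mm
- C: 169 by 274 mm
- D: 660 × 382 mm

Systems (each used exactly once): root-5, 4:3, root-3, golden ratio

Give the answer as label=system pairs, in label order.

A=4:3, B=root-5, C=golden ratio, D=root-3

Ratios: A ≈ 1.332; B ≈ 2.248; C ≈ 1.621; D ≈ 1.728.
Targets: root-5 ≈ 2.236; 4:3 ≈ 1.333; root-3 ≈ 1.732; golden ratio ≈ 1.618.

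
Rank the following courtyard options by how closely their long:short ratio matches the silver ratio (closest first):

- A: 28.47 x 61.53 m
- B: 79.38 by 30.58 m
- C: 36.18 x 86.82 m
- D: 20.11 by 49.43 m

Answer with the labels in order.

C, D, B, A

A: 61.53/28.47 ≈ 2.161 → |2.161 − 2.414| = 0.253
B: 79.38/30.58 ≈ 2.596 → |2.596 − 2.414| = 0.182
C: 86.82/36.18 ≈ 2.400 → |2.400 − 2.414| = 0.014
D: 49.43/20.11 ≈ 2.458 → |2.458 − 2.414| = 0.044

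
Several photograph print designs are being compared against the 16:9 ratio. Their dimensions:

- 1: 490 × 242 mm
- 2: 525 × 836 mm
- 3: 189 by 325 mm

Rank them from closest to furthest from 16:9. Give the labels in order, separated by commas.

1: 490/242 ≈ 2.025 → |2.025 − 1.778| = 0.247
2: 836/525 ≈ 1.592 → |1.592 − 1.778| = 0.186
3: 325/189 ≈ 1.720 → |1.720 − 1.778| = 0.058

3, 2, 1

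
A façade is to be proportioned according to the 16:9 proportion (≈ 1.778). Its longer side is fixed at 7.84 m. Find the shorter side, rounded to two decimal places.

4.41 m

16:9 ≈ 1.77778.
Shorter side = 7.84 ÷ 1.77778 ≈ 4.4100 → 4.41 m.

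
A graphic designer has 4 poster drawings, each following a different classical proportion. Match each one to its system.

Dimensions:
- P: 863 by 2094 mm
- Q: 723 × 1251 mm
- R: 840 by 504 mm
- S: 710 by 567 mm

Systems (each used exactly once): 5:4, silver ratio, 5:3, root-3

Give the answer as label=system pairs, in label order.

P=silver ratio, Q=root-3, R=5:3, S=5:4

P = 2094/863 ≈ 2.426 → silver ratio (2.414)
Q = 1251/723 ≈ 1.730 → root-3 (1.732)
R = 840/504 ≈ 1.667 → 5:3 (1.667)
S = 710/567 ≈ 1.252 → 5:4 (1.250)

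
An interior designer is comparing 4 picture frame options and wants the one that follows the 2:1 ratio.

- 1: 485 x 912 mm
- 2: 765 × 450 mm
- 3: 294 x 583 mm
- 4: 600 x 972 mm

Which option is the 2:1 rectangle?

3

Target 2:1 ≈ 2.000.
1: 1.880 (Δ0.120)  2: 1.700 (Δ0.300)  3: 1.983 (Δ0.017)  4: 1.620 (Δ0.380)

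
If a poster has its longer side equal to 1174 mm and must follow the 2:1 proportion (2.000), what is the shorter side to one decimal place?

2:1 = 2.00000.
Shorter side = 1174 ÷ 2.00000 ≈ 587.000 → 587.0 mm.

587.0 mm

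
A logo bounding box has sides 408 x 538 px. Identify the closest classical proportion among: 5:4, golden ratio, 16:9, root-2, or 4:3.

4:3

538/408 ≈ 1.319. Nearest candidates are 4:3 (1.333, off by 0.014) and 5:4 (1.250, off by 0.069).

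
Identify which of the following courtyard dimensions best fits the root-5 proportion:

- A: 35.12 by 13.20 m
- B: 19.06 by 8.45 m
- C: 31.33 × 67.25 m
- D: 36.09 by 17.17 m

B

Target root-5 ≈ 2.236.
A: 2.661 (Δ0.425)  B: 2.256 (Δ0.020)  C: 2.147 (Δ0.089)  D: 2.102 (Δ0.134)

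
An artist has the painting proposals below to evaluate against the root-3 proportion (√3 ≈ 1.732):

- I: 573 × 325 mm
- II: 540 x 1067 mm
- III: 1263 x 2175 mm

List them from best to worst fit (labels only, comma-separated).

III, I, II

I: 573/325 ≈ 1.763 → |1.763 − 1.732| = 0.031
II: 1067/540 ≈ 1.976 → |1.976 − 1.732| = 0.244
III: 2175/1263 ≈ 1.722 → |1.722 − 1.732| = 0.010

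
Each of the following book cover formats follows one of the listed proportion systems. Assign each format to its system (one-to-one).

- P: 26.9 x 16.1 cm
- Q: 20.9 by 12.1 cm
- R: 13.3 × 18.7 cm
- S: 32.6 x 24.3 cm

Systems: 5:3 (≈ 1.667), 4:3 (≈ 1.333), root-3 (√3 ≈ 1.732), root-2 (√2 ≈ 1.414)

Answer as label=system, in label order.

P=5:3, Q=root-3, R=root-2, S=4:3

P = 26.9/16.1 ≈ 1.671 → 5:3 (1.667)
Q = 20.9/12.1 ≈ 1.727 → root-3 (1.732)
R = 18.7/13.3 ≈ 1.406 → root-2 (1.414)
S = 32.6/24.3 ≈ 1.342 → 4:3 (1.333)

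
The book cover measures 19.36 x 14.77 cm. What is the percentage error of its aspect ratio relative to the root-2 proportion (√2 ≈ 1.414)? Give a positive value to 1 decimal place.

7.3%

Ratio = 19.36 / 14.77 ≈ 1.3108.
Ideal root-2 ≈ 1.4142. |1.3108 − 1.4142| / 1.4142 ≈ 7.31% → 7.3%.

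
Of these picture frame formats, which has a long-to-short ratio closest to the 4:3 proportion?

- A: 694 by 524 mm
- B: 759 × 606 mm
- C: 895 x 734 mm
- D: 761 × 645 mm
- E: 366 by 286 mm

A

Ratios (long/short): A ≈ 1.324; B ≈ 1.252; C ≈ 1.219; D ≈ 1.180; E ≈ 1.280.
4:3 ≈ 1.333; option A is nearest (Δ 0.009).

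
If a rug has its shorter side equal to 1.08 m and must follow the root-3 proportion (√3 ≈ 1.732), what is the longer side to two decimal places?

1.87 m

root-3 ≈ 1.73205.
Longer side = 1.08 × 1.73205 ≈ 1.8706 → 1.87 m.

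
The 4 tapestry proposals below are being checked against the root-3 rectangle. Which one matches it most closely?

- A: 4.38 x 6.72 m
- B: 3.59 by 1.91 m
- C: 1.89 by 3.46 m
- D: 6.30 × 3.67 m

Target root-3 ≈ 1.732.
A: 1.534 (Δ0.198)  B: 1.880 (Δ0.148)  C: 1.831 (Δ0.099)  D: 1.717 (Δ0.015)

D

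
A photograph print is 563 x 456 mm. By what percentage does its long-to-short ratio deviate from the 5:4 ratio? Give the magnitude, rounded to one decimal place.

1.2%

Ratio = 563 / 456 ≈ 1.2346.
Ideal 5:4 = 1.2500. |1.2346 − 1.2500| / 1.2500 ≈ 1.23% → 1.2%.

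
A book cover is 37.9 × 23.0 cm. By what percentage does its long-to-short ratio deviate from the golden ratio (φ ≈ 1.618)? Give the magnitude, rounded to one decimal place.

1.8%

Ratio = 37.9 / 23.0 ≈ 1.6478.
Ideal golden ratio ≈ 1.6180. |1.6478 − 1.6180| / 1.6180 ≈ 1.84% → 1.8%.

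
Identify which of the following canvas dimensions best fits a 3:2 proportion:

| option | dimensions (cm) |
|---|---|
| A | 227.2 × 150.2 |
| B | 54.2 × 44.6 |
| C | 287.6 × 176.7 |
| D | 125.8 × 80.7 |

A

Target 3:2 ≈ 1.500.
A: 1.513 (Δ0.013)  B: 1.215 (Δ0.285)  C: 1.628 (Δ0.128)  D: 1.559 (Δ0.059)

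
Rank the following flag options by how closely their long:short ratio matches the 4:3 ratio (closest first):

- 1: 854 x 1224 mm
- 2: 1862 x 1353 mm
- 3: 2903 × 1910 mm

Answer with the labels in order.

2, 1, 3

Ratios: 1 = 1224 / 854 ≈ 1.433; 2 = 1862 / 1353 ≈ 1.376; 3 = 2903 / 1910 ≈ 1.520.
|Δ from 1.333|: 1 0.100; 2 0.043; 3 0.187.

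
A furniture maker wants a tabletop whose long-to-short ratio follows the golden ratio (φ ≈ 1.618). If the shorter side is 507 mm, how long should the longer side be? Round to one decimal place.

820.3 mm

golden ratio ≈ 1.61803.
Longer side = 507 × 1.61803 ≈ 820.341 → 820.3 mm.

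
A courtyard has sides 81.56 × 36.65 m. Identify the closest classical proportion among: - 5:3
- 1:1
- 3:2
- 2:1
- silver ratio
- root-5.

root-5

81.56/36.65 ≈ 2.225. Nearest candidates are root-5 (2.236, off by 0.011) and silver ratio (2.414, off by 0.189).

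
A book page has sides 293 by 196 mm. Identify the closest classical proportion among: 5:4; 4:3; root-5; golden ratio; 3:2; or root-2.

293/196 ≈ 1.495. Nearest candidates are 3:2 (1.500, off by 0.005) and root-2 (1.414, off by 0.081).

3:2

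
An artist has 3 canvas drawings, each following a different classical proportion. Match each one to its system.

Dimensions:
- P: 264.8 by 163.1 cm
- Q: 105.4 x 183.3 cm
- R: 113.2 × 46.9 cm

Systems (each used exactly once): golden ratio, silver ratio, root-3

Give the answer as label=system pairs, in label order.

P = 264.8/163.1 ≈ 1.624 → golden ratio (1.618)
Q = 183.3/105.4 ≈ 1.739 → root-3 (1.732)
R = 113.2/46.9 ≈ 2.414 → silver ratio (2.414)

P=golden ratio, Q=root-3, R=silver ratio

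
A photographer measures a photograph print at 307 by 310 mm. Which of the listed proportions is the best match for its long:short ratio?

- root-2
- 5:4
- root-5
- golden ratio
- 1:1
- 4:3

310/307 ≈ 1.010. Nearest candidates are 1:1 (1.000, off by 0.010) and 5:4 (1.250, off by 0.240).

1:1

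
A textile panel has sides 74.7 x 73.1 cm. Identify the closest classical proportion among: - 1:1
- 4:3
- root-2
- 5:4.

74.7/73.1 ≈ 1.022. Nearest candidates are 1:1 (1.000, off by 0.022) and 5:4 (1.250, off by 0.228).

1:1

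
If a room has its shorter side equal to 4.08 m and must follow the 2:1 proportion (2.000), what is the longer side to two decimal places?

2:1 = 2.00000.
Longer side = 4.08 × 2.00000 ≈ 8.1600 → 8.16 m.

8.16 m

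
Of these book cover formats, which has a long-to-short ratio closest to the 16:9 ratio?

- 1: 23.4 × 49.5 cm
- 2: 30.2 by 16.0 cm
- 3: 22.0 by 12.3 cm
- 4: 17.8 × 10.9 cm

3

Ratios (long/short): 1 ≈ 2.115; 2 ≈ 1.887; 3 ≈ 1.789; 4 ≈ 1.633.
16:9 ≈ 1.778; option 3 is nearest (Δ 0.011).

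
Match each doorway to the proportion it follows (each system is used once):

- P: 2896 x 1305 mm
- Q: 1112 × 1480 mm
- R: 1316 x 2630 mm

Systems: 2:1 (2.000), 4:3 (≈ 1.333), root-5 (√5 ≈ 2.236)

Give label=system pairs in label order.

Ratios: P ≈ 2.219; Q ≈ 1.331; R ≈ 1.998.
Targets: 2:1 ≈ 2.000; 4:3 ≈ 1.333; root-5 ≈ 2.236.

P=root-5, Q=4:3, R=2:1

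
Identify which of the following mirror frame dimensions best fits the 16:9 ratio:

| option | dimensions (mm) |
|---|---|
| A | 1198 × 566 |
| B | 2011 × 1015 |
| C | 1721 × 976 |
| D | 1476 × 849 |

Ratios (long/short): A ≈ 2.117; B ≈ 1.981; C ≈ 1.763; D ≈ 1.739.
16:9 ≈ 1.778; option C is nearest (Δ 0.015).

C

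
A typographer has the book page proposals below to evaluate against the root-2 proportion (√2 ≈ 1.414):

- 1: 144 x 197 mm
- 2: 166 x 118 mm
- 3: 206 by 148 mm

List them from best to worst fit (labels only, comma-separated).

2, 3, 1

1: 197/144 ≈ 1.368 → |1.368 − 1.414| = 0.046
2: 166/118 ≈ 1.407 → |1.407 − 1.414| = 0.007
3: 206/148 ≈ 1.392 → |1.392 − 1.414| = 0.022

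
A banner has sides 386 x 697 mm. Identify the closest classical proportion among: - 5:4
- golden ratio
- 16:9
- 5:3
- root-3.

16:9

697/386 ≈ 1.806. Nearest candidates are 16:9 (1.778, off by 0.028) and root-3 (1.732, off by 0.074).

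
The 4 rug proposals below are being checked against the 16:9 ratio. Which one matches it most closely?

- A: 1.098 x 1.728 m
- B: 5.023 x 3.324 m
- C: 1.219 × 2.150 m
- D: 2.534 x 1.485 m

C

Ratios (long/short): A ≈ 1.574; B ≈ 1.511; C ≈ 1.764; D ≈ 1.706.
16:9 ≈ 1.778; option C is nearest (Δ 0.014).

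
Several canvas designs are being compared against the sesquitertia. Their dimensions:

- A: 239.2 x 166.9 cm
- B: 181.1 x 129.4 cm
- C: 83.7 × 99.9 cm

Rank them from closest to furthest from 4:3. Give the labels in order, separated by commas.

A: 239.2/166.9 ≈ 1.433 → |1.433 − 1.333| = 0.100
B: 181.1/129.4 ≈ 1.400 → |1.400 − 1.333| = 0.067
C: 99.9/83.7 ≈ 1.194 → |1.194 − 1.333| = 0.139

B, A, C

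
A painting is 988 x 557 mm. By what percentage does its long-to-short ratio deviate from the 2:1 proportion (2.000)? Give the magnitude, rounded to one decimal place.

Ratio = 988 / 557 ≈ 1.7738.
Ideal 2:1 = 2.0000. |1.7738 − 2.0000| / 2.0000 ≈ 11.31% → 11.3%.

11.3%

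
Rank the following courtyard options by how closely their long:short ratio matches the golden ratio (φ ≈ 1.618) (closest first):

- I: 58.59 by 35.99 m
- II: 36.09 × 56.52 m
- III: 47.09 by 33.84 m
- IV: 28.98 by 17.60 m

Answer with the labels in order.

I: 58.59/35.99 ≈ 1.628 → |1.628 − 1.618| = 0.010
II: 56.52/36.09 ≈ 1.566 → |1.566 − 1.618| = 0.052
III: 47.09/33.84 ≈ 1.392 → |1.392 − 1.618| = 0.226
IV: 28.98/17.60 ≈ 1.647 → |1.647 − 1.618| = 0.029

I, IV, II, III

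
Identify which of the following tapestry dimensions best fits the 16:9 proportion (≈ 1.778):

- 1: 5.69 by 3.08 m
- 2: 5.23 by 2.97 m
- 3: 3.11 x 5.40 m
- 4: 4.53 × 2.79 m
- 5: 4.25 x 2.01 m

2

Ratios (long/short): 1 ≈ 1.847; 2 ≈ 1.761; 3 ≈ 1.736; 4 ≈ 1.624; 5 ≈ 2.114.
16:9 ≈ 1.778; option 2 is nearest (Δ 0.017).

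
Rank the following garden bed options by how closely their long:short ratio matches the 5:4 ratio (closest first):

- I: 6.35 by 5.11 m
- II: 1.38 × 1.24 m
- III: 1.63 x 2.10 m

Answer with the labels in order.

I, III, II

I: 6.35/5.11 ≈ 1.243 → |1.243 − 1.250| = 0.007
II: 1.38/1.24 ≈ 1.113 → |1.113 − 1.250| = 0.137
III: 2.10/1.63 ≈ 1.288 → |1.288 − 1.250| = 0.038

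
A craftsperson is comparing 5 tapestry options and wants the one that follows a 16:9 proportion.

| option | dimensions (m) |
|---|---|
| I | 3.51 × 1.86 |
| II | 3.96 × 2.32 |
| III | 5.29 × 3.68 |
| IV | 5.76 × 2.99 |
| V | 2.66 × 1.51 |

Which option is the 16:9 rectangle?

V

Target 16:9 ≈ 1.778.
I: 1.887 (Δ0.109)  II: 1.707 (Δ0.071)  III: 1.438 (Δ0.340)  IV: 1.926 (Δ0.148)  V: 1.762 (Δ0.016)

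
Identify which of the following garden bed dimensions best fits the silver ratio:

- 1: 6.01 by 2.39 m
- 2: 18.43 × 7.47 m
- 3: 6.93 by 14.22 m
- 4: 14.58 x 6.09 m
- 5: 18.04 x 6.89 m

4

Target silver ratio ≈ 2.414.
1: 2.515 (Δ0.101)  2: 2.467 (Δ0.053)  3: 2.052 (Δ0.362)  4: 2.394 (Δ0.020)  5: 2.618 (Δ0.204)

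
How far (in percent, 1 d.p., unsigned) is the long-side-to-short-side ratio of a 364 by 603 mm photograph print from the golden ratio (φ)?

2.4%

Ratio = 603 / 364 ≈ 1.6566.
Ideal golden ratio ≈ 1.6180. |1.6566 − 1.6180| / 1.6180 ≈ 2.39% → 2.4%.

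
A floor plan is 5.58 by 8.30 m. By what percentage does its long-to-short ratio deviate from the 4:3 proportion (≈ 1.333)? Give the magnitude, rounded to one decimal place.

11.6%

Ratio = 8.30 / 5.58 ≈ 1.4875.
Ideal 4:3 ≈ 1.3333. |1.4875 − 1.3333| / 1.3333 ≈ 11.57% → 11.6%.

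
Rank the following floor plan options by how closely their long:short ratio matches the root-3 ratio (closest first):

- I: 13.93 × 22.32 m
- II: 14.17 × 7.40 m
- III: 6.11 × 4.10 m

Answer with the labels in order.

I: 22.32/13.93 ≈ 1.602 → |1.602 − 1.732| = 0.130
II: 14.17/7.40 ≈ 1.915 → |1.915 − 1.732| = 0.183
III: 6.11/4.10 ≈ 1.490 → |1.490 − 1.732| = 0.242

I, II, III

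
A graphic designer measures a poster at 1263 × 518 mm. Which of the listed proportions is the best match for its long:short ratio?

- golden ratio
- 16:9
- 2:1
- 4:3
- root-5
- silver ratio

Ratio = 1263 / 518 ≈ 2.438.
Distances: golden ratio 1.618 (Δ 0.820); 16:9 1.778 (Δ 0.660); 2:1 2.000 (Δ 0.438); 4:3 1.333 (Δ 1.105); root-5 2.236 (Δ 0.202); silver ratio 2.414 (Δ 0.024).

silver ratio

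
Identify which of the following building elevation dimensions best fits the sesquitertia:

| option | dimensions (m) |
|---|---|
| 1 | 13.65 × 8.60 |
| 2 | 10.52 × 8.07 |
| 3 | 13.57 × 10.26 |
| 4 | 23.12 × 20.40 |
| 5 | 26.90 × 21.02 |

3

Ratios (long/short): 1 ≈ 1.587; 2 ≈ 1.304; 3 ≈ 1.323; 4 ≈ 1.133; 5 ≈ 1.280.
4:3 ≈ 1.333; option 3 is nearest (Δ 0.010).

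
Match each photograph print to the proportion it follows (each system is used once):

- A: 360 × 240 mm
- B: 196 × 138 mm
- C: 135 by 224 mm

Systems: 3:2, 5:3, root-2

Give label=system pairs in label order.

A=3:2, B=root-2, C=5:3

A = 360/240 ≈ 1.500 → 3:2 (1.500)
B = 196/138 ≈ 1.420 → root-2 (1.414)
C = 224/135 ≈ 1.659 → 5:3 (1.667)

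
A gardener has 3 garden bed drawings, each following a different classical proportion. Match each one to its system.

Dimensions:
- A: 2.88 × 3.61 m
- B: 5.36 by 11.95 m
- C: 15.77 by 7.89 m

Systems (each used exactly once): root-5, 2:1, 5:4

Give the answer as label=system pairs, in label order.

A=5:4, B=root-5, C=2:1

A = 3.61/2.88 ≈ 1.253 → 5:4 (1.250)
B = 11.95/5.36 ≈ 2.229 → root-5 (2.236)
C = 15.77/7.89 ≈ 1.999 → 2:1 (2.000)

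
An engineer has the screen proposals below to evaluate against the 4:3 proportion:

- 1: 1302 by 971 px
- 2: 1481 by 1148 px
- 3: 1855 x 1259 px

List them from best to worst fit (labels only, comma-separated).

1: 1302/971 ≈ 1.341 → |1.341 − 1.333| = 0.008
2: 1481/1148 ≈ 1.290 → |1.290 − 1.333| = 0.043
3: 1855/1259 ≈ 1.473 → |1.473 − 1.333| = 0.140

1, 2, 3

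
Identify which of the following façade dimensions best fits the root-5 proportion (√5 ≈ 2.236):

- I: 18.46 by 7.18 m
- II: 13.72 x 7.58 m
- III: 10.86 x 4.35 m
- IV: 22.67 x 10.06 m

Target root-5 ≈ 2.236.
I: 2.571 (Δ0.335)  II: 1.810 (Δ0.426)  III: 2.497 (Δ0.261)  IV: 2.253 (Δ0.017)

IV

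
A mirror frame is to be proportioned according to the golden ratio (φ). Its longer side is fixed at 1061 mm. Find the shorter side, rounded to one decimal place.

655.7 mm

golden ratio ≈ 1.61803.
Shorter side = 1061 ÷ 1.61803 ≈ 655.736 → 655.7 mm.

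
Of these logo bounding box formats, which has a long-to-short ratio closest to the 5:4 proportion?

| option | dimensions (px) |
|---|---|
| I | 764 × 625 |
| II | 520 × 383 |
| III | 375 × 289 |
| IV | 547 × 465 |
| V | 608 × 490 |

V

Ratios (long/short): I ≈ 1.222; II ≈ 1.358; III ≈ 1.298; IV ≈ 1.176; V ≈ 1.241.
5:4 ≈ 1.250; option V is nearest (Δ 0.009).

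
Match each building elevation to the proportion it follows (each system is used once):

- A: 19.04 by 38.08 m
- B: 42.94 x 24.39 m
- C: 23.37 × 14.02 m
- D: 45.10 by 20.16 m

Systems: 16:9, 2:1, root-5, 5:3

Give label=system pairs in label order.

Ratios: A ≈ 2.000; B ≈ 1.761; C ≈ 1.667; D ≈ 2.237.
Targets: 16:9 ≈ 1.778; 2:1 ≈ 2.000; root-5 ≈ 2.236; 5:3 ≈ 1.667.

A=2:1, B=16:9, C=5:3, D=root-5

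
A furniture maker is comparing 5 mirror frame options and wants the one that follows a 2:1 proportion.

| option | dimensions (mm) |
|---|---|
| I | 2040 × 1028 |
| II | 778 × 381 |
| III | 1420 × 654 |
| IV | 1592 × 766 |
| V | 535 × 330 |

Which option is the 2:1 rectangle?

Target 2:1 ≈ 2.000.
I: 1.984 (Δ0.016)  II: 2.042 (Δ0.042)  III: 2.171 (Δ0.171)  IV: 2.078 (Δ0.078)  V: 1.621 (Δ0.379)

I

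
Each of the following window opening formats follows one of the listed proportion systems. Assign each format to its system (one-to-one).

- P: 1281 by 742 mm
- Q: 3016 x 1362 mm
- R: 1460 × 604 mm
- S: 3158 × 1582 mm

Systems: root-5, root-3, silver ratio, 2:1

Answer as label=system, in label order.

P=root-3, Q=root-5, R=silver ratio, S=2:1

Ratios: P ≈ 1.726; Q ≈ 2.214; R ≈ 2.417; S ≈ 1.996.
Targets: root-5 ≈ 2.236; root-3 ≈ 1.732; silver ratio ≈ 2.414; 2:1 ≈ 2.000.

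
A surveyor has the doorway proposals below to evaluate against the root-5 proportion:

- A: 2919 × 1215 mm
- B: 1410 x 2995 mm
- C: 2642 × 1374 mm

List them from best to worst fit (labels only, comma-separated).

Ratios: A = 2919 / 1215 ≈ 2.402; B = 2995 / 1410 ≈ 2.124; C = 2642 / 1374 ≈ 1.923.
|Δ from 2.236|: A 0.166; B 0.112; C 0.313.

B, A, C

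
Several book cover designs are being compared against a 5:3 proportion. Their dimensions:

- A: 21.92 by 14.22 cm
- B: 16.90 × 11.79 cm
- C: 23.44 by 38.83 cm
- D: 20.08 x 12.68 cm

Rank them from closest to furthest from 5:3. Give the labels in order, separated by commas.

C, D, A, B

A: 21.92/14.22 ≈ 1.541 → |1.541 − 1.667| = 0.126
B: 16.90/11.79 ≈ 1.433 → |1.433 − 1.667| = 0.234
C: 38.83/23.44 ≈ 1.657 → |1.657 − 1.667| = 0.010
D: 20.08/12.68 ≈ 1.584 → |1.584 − 1.667| = 0.083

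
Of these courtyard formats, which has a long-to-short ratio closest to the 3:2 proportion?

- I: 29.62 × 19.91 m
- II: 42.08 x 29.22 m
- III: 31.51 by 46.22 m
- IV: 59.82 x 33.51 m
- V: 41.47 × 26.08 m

Ratios (long/short): I ≈ 1.488; II ≈ 1.440; III ≈ 1.467; IV ≈ 1.785; V ≈ 1.590.
3:2 ≈ 1.500; option I is nearest (Δ 0.012).

I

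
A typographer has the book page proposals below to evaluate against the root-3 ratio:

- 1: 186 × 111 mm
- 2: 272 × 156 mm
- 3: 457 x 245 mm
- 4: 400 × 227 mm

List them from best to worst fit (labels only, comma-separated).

2, 4, 1, 3

Ratios: 1 = 186 / 111 ≈ 1.676; 2 = 272 / 156 ≈ 1.744; 3 = 457 / 245 ≈ 1.865; 4 = 400 / 227 ≈ 1.762.
|Δ from 1.732|: 1 0.056; 2 0.012; 3 0.133; 4 0.030.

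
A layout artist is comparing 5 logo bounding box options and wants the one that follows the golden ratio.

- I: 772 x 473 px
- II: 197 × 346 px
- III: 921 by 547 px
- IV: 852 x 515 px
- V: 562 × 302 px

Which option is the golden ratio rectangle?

Target golden ratio ≈ 1.618.
I: 1.632 (Δ0.014)  II: 1.756 (Δ0.138)  III: 1.684 (Δ0.066)  IV: 1.654 (Δ0.036)  V: 1.861 (Δ0.243)

I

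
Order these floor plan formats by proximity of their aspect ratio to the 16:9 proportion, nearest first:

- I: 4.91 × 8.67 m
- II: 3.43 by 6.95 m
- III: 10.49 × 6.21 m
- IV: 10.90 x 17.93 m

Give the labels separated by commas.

I, III, IV, II

I: 8.67/4.91 ≈ 1.766 → |1.766 − 1.778| = 0.012
II: 6.95/3.43 ≈ 2.026 → |2.026 − 1.778| = 0.248
III: 10.49/6.21 ≈ 1.689 → |1.689 − 1.778| = 0.089
IV: 17.93/10.90 ≈ 1.645 → |1.645 − 1.778| = 0.133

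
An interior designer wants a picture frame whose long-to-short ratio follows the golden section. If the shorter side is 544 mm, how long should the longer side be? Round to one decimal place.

880.2 mm

golden ratio ≈ 1.61803.
Longer side = 544 × 1.61803 ≈ 880.208 → 880.2 mm.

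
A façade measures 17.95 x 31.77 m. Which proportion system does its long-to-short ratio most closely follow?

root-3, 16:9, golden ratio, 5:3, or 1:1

31.77/17.95 ≈ 1.770. Nearest candidates are 16:9 (1.778, off by 0.008) and root-3 (1.732, off by 0.038).

16:9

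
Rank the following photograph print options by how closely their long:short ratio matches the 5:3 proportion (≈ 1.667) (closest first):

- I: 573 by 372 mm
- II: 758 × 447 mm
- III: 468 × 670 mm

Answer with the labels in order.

I: 573/372 ≈ 1.540 → |1.540 − 1.667| = 0.127
II: 758/447 ≈ 1.696 → |1.696 − 1.667| = 0.029
III: 670/468 ≈ 1.432 → |1.432 − 1.667| = 0.235

II, I, III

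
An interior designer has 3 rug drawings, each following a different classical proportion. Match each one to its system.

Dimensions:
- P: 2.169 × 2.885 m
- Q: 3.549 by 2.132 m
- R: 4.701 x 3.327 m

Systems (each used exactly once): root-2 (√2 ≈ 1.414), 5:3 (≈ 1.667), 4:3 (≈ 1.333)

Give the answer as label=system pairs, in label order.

P=4:3, Q=5:3, R=root-2

P = 2.885/2.169 ≈ 1.330 → 4:3 (1.333)
Q = 3.549/2.132 ≈ 1.665 → 5:3 (1.667)
R = 4.701/3.327 ≈ 1.413 → root-2 (1.414)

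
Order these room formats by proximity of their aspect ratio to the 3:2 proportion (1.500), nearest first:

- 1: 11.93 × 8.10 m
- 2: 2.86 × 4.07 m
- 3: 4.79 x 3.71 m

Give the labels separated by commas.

1: 11.93/8.10 ≈ 1.473 → |1.473 − 1.500| = 0.027
2: 4.07/2.86 ≈ 1.423 → |1.423 − 1.500| = 0.077
3: 4.79/3.71 ≈ 1.291 → |1.291 − 1.500| = 0.209

1, 2, 3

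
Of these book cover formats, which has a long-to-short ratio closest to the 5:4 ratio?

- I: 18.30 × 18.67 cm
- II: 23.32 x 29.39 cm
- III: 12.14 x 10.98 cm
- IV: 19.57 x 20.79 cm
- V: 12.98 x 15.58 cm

II

Ratios (long/short): I ≈ 1.020; II ≈ 1.260; III ≈ 1.106; IV ≈ 1.062; V ≈ 1.200.
5:4 ≈ 1.250; option II is nearest (Δ 0.010).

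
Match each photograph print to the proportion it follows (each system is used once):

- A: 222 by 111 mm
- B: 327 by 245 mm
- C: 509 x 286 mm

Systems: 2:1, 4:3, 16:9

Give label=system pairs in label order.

A = 222/111 ≈ 2.000 → 2:1 (2.000)
B = 327/245 ≈ 1.335 → 4:3 (1.333)
C = 509/286 ≈ 1.780 → 16:9 (1.778)

A=2:1, B=4:3, C=16:9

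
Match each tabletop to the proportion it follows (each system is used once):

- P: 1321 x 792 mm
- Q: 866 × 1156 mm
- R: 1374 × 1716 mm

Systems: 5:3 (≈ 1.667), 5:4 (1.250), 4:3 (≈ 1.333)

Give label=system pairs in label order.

P=5:3, Q=4:3, R=5:4

P = 1321/792 ≈ 1.668 → 5:3 (1.667)
Q = 1156/866 ≈ 1.335 → 4:3 (1.333)
R = 1716/1374 ≈ 1.249 → 5:4 (1.250)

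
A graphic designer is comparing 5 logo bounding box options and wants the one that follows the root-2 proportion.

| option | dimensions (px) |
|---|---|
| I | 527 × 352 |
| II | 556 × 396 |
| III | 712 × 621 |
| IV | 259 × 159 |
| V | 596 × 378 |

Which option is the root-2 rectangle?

Ratios (long/short): I ≈ 1.497; II ≈ 1.404; III ≈ 1.147; IV ≈ 1.629; V ≈ 1.577.
root-2 ≈ 1.414; option II is nearest (Δ 0.010).

II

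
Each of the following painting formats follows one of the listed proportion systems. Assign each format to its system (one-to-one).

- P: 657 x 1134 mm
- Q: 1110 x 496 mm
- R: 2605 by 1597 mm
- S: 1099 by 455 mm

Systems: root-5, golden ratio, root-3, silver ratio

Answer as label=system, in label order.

Ratios: P ≈ 1.726; Q ≈ 2.238; R ≈ 1.631; S ≈ 2.415.
Targets: root-5 ≈ 2.236; golden ratio ≈ 1.618; root-3 ≈ 1.732; silver ratio ≈ 2.414.

P=root-3, Q=root-5, R=golden ratio, S=silver ratio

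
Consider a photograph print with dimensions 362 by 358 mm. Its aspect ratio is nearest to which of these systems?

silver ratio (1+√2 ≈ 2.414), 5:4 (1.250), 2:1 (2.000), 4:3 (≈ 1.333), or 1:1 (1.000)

1:1

362/358 ≈ 1.011. Nearest candidates are 1:1 (1.000, off by 0.011) and 5:4 (1.250, off by 0.239).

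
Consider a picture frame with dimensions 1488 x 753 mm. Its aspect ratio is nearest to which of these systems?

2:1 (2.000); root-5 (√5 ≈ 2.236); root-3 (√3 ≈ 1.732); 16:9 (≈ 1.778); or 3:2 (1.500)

2:1

Ratio = 1488 / 753 ≈ 1.976.
Distances: 2:1 2.000 (Δ 0.024); root-5 2.236 (Δ 0.260); root-3 1.732 (Δ 0.244); 16:9 1.778 (Δ 0.198); 3:2 1.500 (Δ 0.476).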